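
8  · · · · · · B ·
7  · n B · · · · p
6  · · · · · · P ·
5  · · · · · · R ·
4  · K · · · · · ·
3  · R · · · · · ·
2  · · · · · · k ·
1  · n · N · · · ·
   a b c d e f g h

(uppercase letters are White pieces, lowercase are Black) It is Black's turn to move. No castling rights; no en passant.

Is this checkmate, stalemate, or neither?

neither

Black to move; black king on g2.
In check: yes, from the white rook on g5.
King squares — f1: available; g1: attacked by Rg5; h1: available; f2: attacked by Nd1; h2: attacked by Bc7; f3: attacked by Rb3; g3: attacked by Rb3; h3: attacked by Rb3.
Legal moves for Black: Kh1, Kf1.
Black is in check but has 2 legal moves → neither.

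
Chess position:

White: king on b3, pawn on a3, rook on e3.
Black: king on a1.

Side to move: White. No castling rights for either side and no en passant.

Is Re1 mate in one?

yes

After Re1: black king on a1; in check: yes, from the white rook on e1.
King squares — b1: attacked by Re1; a2: attacked by Kb3; b2: attacked by Kb3.
Black has no legal moves → checkmate.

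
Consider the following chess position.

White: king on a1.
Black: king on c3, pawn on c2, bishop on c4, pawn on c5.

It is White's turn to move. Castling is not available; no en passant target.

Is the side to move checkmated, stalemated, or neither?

stalemate

White to move; white king on a1.
In check: no.
King squares — b1: attacked by Pc2; a2: attacked by Bc4; b2: attacked by Kc3.
Legal moves for White: none.
Not in check and no legal moves → stalemate.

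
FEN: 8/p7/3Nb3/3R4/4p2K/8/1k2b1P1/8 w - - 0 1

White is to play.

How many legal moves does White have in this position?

23

White to move; king on h4.
In check: no.
Legal moves: Ne8, Nc8, Nf7, Nb7, Nf5, Nb5, Nxe4, Nc4+, Rh5, Rg5, Rf5, Re5, Rc5, Rb5+, Ra5, Rd4, Rd3, Rd2+, Rd1, Kg5, Kg3, g3, g4.
Count: 23.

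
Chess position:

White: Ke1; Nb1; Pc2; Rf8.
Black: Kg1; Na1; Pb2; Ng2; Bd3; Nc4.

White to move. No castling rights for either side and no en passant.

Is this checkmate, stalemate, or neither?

White to move; white king on e1.
In check: yes, from the black knight on g2.
King squares — d1: available; f1: attacked by Kg1; d2: attacked by Nc4; e2: attacked by Bd3; f2: attacked by Kg1.
Legal moves for White: Kd1.
White is in check but has 1 legal move → neither.

neither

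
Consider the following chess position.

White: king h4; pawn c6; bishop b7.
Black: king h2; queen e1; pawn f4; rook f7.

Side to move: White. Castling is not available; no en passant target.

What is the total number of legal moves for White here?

White to move; king on h4.
In check: yes, from the black queen on e1.
Legal moves: Kh5, Kg5, Kg4.
Count: 3.

3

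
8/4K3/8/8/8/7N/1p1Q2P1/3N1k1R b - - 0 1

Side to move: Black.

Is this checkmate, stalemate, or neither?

checkmate

Black to move; black king on f1.
In check: yes, from the white rook on h1.
King squares — e1: attacked by Rh1; g1: attacked by Rh1; e2: attacked by Qd2; f2: attacked by Nd1; g2: attacked by Qd2.
Legal moves for Black: none.
In check with no legal moves → checkmate.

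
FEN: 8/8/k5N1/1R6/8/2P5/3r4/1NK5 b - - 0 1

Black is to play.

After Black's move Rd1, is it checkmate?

After Rd1: white king on c1; in check: yes, from the black rook on d1.
White has 3 legal replies: Kc2, Kb2, Kxd1.
In check but a legal move exists → not checkmate.

no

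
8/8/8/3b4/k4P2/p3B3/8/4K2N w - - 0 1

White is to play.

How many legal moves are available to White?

White to move; king on e1.
In check: no.
Legal moves: Ba7, Bb6, Bc5, Bd4, Bf2, Bd2, Bg1, Bc1, Ng3, Nf2, Kf2, Ke2, Kd2, Kf1, Kd1, f5.
Count: 16.

16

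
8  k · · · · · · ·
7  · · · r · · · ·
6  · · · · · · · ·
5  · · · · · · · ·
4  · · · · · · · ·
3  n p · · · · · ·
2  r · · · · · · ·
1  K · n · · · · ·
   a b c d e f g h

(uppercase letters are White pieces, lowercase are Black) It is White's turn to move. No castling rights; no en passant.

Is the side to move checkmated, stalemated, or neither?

White to move; white king on a1.
In check: yes, from the black rook on a2.
King squares — b1: attacked by Na3; a2: attacked by Nc1; b2: attacked by Ra2.
Legal moves for White: none.
In check with no legal moves → checkmate.

checkmate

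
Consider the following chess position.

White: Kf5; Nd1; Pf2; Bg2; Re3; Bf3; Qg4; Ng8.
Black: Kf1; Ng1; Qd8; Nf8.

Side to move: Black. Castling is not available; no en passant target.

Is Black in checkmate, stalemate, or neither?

checkmate

Black to move; black king on f1.
In check: yes, from the white bishop on g2.
King squares — e1: attacked by Re3; g1: own knight; e2: attacked by Re3; f2: attacked by Nd1; g2: attacked by Bf3.
Legal moves for Black: none.
In check with no legal moves → checkmate.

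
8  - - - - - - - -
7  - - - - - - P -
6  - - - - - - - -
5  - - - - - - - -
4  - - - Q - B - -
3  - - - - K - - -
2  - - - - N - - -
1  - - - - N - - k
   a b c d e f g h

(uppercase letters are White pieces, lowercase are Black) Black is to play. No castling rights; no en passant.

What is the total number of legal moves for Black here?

0

Black to move; king on h1.
In check: no.
Legal moves: none.
Count: 0.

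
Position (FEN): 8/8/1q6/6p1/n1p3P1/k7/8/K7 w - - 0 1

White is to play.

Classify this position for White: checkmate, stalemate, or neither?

White to move; white king on a1.
In check: no.
King squares — b1: attacked by Qb6; a2: attacked by Ka3; b2: attacked by Ka3.
Legal moves for White: none.
Not in check and no legal moves → stalemate.

stalemate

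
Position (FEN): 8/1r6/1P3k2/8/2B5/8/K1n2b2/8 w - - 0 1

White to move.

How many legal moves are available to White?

White to move; king on a2.
In check: no.
Legal moves: Bg8, Bf7, Be6, Ba6, Bd5, Bb5, Bd3, Bb3, Be2, Bf1, Kb3, Kb2, Kb1.
Count: 13.

13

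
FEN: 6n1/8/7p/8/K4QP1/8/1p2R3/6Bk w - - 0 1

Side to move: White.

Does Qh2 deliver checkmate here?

yes

After Qh2: black king on h1; in check: yes, from the white queen on h2.
King squares — g1: attacked by Qh2; g2: attacked by Re2; h2: attacked by Bg1.
Black has no legal moves → checkmate.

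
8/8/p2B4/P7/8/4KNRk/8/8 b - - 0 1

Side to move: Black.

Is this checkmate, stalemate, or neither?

Black to move; black king on h3.
In check: yes, from the white rook on g3.
King squares — g2: attacked by Rg3; h2: attacked by Nf3; g3: attacked by Bd6; g4: attacked by Rg3; h4: attacked by Nf3.
Legal moves for Black: none.
In check with no legal moves → checkmate.

checkmate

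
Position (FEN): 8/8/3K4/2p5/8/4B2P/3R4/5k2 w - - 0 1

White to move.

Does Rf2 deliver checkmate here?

no

After Rf2: black king on f1; in check: yes, from the white rook on f2.
Black has 2 legal replies: Kg1, Ke1.
In check but a legal move exists → not checkmate.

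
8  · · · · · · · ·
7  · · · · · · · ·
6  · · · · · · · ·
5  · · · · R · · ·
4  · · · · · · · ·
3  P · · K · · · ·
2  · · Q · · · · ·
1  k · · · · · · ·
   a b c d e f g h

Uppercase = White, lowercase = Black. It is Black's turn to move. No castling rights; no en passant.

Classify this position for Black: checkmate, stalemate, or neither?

Black to move; black king on a1.
In check: no.
King squares — b1: attacked by Qc2; a2: attacked by Qc2; b2: attacked by Qc2.
Legal moves for Black: none.
Not in check and no legal moves → stalemate.

stalemate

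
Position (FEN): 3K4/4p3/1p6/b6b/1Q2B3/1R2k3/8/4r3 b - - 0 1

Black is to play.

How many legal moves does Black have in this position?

Black to move; king on e3.
In check: yes, from the white rook on b3.
Legal moves: Kf4, Kf2, Ke2.
Count: 3.

3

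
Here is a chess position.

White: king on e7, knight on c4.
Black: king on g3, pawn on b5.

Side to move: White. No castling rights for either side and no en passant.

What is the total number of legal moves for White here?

16

White to move; king on e7.
In check: no.
Legal moves: Kf8, Ke8, Kd8, Kf7, Kd7, Kf6, Ke6, Kd6, Nd6, Nb6, Ne5, Na5, Ne3, Na3, Nd2, Nb2.
Count: 16.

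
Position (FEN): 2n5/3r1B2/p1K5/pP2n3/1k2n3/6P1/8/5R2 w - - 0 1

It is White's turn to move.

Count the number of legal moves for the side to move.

0

White to move; king on c6.
In check: yes, from the black knight on e5.
Legal moves: none.
Count: 0.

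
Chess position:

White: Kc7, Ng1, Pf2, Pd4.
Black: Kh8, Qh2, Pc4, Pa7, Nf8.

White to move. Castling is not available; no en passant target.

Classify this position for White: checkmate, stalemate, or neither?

neither

White to move; white king on c7.
In check: yes, from the black queen on h2.
Legal moves for White: Kd8, Kc8, Kb7, Kc6, f4.
White is in check but has 5 legal moves → neither.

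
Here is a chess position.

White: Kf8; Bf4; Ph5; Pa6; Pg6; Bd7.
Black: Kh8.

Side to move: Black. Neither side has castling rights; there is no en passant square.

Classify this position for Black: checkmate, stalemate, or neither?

Black to move; black king on h8.
In check: no.
King squares — g7: attacked by Kf8; h7: attacked by Pg6; g8: attacked by Kf8.
Legal moves for Black: none.
Not in check and no legal moves → stalemate.

stalemate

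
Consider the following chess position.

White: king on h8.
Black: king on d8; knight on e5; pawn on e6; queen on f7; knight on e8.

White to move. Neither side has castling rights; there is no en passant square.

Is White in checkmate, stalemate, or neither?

White to move; white king on h8.
In check: no.
King squares — g7: attacked by Qf7; h7: attacked by Qf7; g8: attacked by Qf7.
Legal moves for White: none.
Not in check and no legal moves → stalemate.

stalemate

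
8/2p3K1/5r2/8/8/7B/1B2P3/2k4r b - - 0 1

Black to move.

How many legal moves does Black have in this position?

Black to move; king on c1.
In check: yes, from the white bishop on b2.
Legal moves: Kd2, Kc2, Kxb2, Kd1, Kb1.
Count: 5.

5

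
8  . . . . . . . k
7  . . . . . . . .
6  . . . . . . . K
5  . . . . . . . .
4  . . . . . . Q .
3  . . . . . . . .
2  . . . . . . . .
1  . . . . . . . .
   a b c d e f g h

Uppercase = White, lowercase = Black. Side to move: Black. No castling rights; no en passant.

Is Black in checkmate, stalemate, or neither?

stalemate

Black to move; black king on h8.
In check: no.
King squares — g7: attacked by Qg4; h7: attacked by Kh6; g8: attacked by Qg4.
Legal moves for Black: none.
Not in check and no legal moves → stalemate.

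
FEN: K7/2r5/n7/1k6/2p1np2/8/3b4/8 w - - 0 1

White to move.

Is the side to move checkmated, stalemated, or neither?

White to move; white king on a8.
In check: no.
King squares — a7: attacked by Rc7; b7: attacked by Rc7; b8: attacked by Na6.
Legal moves for White: none.
Not in check and no legal moves → stalemate.

stalemate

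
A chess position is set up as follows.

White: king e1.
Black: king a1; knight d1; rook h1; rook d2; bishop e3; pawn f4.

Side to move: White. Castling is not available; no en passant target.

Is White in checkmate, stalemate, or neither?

White to move; white king on e1.
In check: yes, from the black rook on h1.
King squares — d1: attacked by Rh1; f1: attacked by Rh1; d2: attacked by Be3; e2: attacked by Rd2; f2: attacked by Nd1.
Legal moves for White: none.
In check with no legal moves → checkmate.

checkmate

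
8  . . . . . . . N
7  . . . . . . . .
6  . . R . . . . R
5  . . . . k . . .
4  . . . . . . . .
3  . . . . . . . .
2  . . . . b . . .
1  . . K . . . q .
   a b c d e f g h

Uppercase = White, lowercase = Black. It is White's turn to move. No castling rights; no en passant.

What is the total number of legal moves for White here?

White to move; king on c1.
In check: yes, from the black queen on g1.
Legal moves: Kd2, Kc2, Kb2.
Count: 3.

3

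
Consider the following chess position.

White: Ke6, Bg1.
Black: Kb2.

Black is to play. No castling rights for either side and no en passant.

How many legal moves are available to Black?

Black to move; king on b2.
In check: no.
Legal moves: Kc3, Kb3, Ka3, Kc2, Ka2, Kc1, Kb1, Ka1.
Count: 8.

8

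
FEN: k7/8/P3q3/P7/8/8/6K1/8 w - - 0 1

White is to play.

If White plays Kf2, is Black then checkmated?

After Kf2: black king on a8; in check: no.
Black is not in check, so this cannot be checkmate.

no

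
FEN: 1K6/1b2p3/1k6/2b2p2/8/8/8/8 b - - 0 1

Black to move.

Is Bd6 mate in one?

yes

After Bd6: white king on b8; in check: yes, from the black bishop on d6.
King squares — a7: attacked by Kb6; b7: attacked by Kb6; c7: attacked by Kb6; a8: attacked by Bb7; c8: attacked by Bb7.
White has no legal moves → checkmate.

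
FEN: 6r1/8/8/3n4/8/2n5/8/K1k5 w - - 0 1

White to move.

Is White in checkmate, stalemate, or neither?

stalemate

White to move; white king on a1.
In check: no.
King squares — b1: attacked by Kc1; a2: attacked by Nc3; b2: attacked by Kc1.
Legal moves for White: none.
Not in check and no legal moves → stalemate.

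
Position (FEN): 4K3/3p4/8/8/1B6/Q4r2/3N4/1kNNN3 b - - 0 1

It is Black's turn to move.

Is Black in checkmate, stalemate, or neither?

Black to move; black king on b1.
In check: yes, from the white knight on d2.
King squares — a1: attacked by Qa3; c1: attacked by Qa3; a2: attacked by Nc1; b2: attacked by Nd1; c2: attacked by Ne1.
Legal moves for Black: none.
In check with no legal moves → checkmate.

checkmate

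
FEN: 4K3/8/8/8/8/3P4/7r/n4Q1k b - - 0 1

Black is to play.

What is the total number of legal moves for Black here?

Black to move; king on h1.
In check: yes, from the white queen on f1.
Legal moves: none.
Count: 0.

0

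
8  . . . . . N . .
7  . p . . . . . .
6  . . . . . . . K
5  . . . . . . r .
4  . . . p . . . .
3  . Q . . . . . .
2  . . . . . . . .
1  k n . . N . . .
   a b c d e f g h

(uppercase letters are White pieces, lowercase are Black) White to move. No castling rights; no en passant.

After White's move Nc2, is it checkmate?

After Nc2: black king on a1; in check: yes, from the white knight on c2.
King squares — b1: own knight; a2: attacked by Qb3; b2: attacked by Qb3.
Black has no legal moves → checkmate.

yes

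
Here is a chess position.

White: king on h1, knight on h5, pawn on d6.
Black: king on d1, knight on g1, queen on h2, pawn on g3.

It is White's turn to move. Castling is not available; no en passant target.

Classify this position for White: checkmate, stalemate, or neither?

checkmate

White to move; white king on h1.
In check: yes, from the black queen on h2.
King squares — g1: attacked by Qh2; g2: attacked by Qh2; h2: attacked by Pg3.
Legal moves for White: none.
In check with no legal moves → checkmate.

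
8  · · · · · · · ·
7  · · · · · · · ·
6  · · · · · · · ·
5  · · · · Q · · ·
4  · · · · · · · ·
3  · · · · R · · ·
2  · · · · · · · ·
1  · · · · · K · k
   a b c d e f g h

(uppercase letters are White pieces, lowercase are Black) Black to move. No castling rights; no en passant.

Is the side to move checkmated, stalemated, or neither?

Black to move; black king on h1.
In check: no.
King squares — g1: attacked by Kf1; g2: attacked by Kf1; h2: attacked by Qe5.
Legal moves for Black: none.
Not in check and no legal moves → stalemate.

stalemate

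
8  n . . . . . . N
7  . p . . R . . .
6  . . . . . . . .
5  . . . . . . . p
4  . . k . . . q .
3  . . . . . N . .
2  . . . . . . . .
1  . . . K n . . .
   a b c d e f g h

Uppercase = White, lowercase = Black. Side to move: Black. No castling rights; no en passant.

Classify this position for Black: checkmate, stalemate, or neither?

Black to move; black king on c4.
In check: no.
Legal moves for Black include: Nc7, Nb6, Qg8, Qc8, Qg7, Qd7+, Qg6, Qe6, Qg5, Qf5, Qh4, Qf4, Qe4, Qd4+, Qh3, Qg3, Qxf3+, Qg2, ... (list truncated; more exist).
Black has legal moves and is not in check → neither.

neither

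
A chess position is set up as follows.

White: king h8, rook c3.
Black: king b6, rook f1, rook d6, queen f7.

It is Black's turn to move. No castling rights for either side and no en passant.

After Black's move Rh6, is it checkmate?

yes

After Rh6: white king on h8; in check: yes, from the black rook on h6.
King squares — g7: attacked by Qf7; h7: attacked by Rh6; g8: attacked by Qf7.
White has no legal moves → checkmate.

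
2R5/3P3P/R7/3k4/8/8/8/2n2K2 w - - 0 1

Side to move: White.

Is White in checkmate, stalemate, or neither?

White to move; white king on f1.
In check: no.
Legal moves for White include: Rh8, Rg8, Rf8, Re8, Rd8, Rb8, Rca8, Rc7, Rcc6, Rc5+, Rc4, Rc3, Rc2, Rxc1, Raa8, Ra7, Rh6, Rg6, ... (list truncated; more exist).
White has legal moves and is not in check → neither.

neither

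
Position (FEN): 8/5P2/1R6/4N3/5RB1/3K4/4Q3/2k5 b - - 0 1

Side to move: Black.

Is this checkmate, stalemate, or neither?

stalemate

Black to move; black king on c1.
In check: no.
King squares — b1: attacked by Rb6; d1: attacked by Qe2; b2: attacked by Qe2; c2: attacked by Qe2; d2: attacked by Qe2.
Legal moves for Black: none.
Not in check and no legal moves → stalemate.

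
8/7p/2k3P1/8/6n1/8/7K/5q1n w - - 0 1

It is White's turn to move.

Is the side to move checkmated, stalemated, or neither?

White to move; white king on h2.
In check: yes, from the black knight on g4.
King squares — g1: attacked by Qf1; h1: attacked by Qf1; g2: attacked by Qf1; g3: attacked by Nh1; h3: attacked by Qf1.
Legal moves for White: none.
In check with no legal moves → checkmate.

checkmate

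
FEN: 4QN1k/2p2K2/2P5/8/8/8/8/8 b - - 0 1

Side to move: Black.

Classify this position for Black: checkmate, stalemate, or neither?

stalemate

Black to move; black king on h8.
In check: no.
King squares — g7: attacked by Kf7; h7: attacked by Nf8; g8: attacked by Kf7.
Legal moves for Black: none.
Not in check and no legal moves → stalemate.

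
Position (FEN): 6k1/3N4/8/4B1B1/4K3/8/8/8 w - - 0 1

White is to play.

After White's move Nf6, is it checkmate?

no

After Nf6: black king on g8; in check: yes, from the white knight on f6.
Black has 4 legal replies: Kh8, Kf8, Kg7, Kf7.
In check but a legal move exists → not checkmate.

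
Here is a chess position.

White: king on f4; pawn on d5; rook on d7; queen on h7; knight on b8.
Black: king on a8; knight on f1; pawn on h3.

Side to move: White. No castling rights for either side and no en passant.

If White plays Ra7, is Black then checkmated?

no

After Ra7: black king on a8; in check: yes, from the white rook on a7.
Black has 1 legal reply: Kxb8.
In check but a legal move exists → not checkmate.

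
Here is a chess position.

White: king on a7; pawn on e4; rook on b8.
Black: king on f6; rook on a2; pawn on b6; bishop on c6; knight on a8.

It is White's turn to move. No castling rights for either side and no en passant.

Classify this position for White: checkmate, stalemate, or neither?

checkmate

White to move; white king on a7.
In check: yes, from the black rook on a2.
King squares — a6: attacked by Ra2; b6: attacked by Na8; b7: attacked by Bc6; a8: attacked by Ra2; b8: own rook.
Legal moves for White: none.
In check with no legal moves → checkmate.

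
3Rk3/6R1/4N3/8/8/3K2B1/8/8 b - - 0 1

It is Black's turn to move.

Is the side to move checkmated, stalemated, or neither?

Black to move; black king on e8.
In check: yes, from the white rook on d8.
King squares — d7: attacked by Rg7; e7: attacked by Rg7; f7: attacked by Rg7; d8: attacked by Ne6; f8: attacked by Ne6.
Legal moves for Black: none.
In check with no legal moves → checkmate.

checkmate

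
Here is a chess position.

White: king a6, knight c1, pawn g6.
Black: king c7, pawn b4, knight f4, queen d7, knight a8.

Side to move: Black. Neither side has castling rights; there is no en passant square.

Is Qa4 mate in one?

After Qa4: white king on a6; in check: yes, from the black queen on a4.
King squares — a5: attacked by Qa4; b5: attacked by Qa4; b6: attacked by Kc7; a7: attacked by Qa4; b7: attacked by Kc7.
White has no legal moves → checkmate.

yes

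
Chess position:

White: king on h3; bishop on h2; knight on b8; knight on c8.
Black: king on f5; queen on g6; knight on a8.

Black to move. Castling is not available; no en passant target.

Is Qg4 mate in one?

After Qg4: white king on h3; in check: yes, from the black queen on g4.
King squares — g2: attacked by Qg4; h2: own bishop; g3: attacked by Qg4; g4: attacked by Kf5; h4: attacked by Qg4.
White has no legal moves → checkmate.

yes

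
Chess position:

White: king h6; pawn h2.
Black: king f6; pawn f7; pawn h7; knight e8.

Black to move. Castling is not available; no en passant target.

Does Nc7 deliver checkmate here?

no

After Nc7: white king on h6; in check: no.
White is not in check, so this cannot be checkmate.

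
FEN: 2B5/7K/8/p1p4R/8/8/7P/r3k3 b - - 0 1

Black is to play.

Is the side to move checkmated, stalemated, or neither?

neither

Black to move; black king on e1.
In check: no.
Legal moves for Black: Kf2, Ke2, Kd2, Kf1, Kd1, Ra4, Ra3, Ra2, Rd1, Rc1, Rb1, c4, a4.
Black has 13 legal moves and is not in check → neither.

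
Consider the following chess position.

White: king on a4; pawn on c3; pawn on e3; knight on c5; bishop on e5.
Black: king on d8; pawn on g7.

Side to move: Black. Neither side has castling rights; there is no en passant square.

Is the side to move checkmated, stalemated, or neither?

Black to move; black king on d8.
In check: no.
Legal moves for Black: Ke8, Kc8, Ke7, g6, g5.
Black has 5 legal moves and is not in check → neither.

neither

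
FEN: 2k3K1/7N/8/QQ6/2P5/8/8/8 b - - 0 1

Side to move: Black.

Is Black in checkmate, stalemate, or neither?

Black to move; black king on c8.
In check: no.
King squares — b7: attacked by Qb5; c7: attacked by Qa5; d7: attacked by Qb5; b8: attacked by Qb5; d8: attacked by Qa5.
Legal moves for Black: none.
Not in check and no legal moves → stalemate.

stalemate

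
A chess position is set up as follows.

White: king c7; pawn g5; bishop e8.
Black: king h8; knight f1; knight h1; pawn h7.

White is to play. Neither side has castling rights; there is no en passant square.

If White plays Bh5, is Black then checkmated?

no

After Bh5: black king on h8; in check: no.
Black is not in check, so this cannot be checkmate.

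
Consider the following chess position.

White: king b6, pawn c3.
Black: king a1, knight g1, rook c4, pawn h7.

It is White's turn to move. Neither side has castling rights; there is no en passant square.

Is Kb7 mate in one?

After Kb7: black king on a1; in check: no.
Black is not in check, so this cannot be checkmate.

no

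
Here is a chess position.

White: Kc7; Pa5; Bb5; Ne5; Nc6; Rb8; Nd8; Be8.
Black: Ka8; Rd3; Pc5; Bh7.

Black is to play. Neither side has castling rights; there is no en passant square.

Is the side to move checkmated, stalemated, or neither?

checkmate

Black to move; black king on a8.
In check: yes, from the white rook on b8.
King squares — a7: attacked by Nc6; b7: attacked by Kc7; b8: attacked by Nc6.
Legal moves for Black: none.
In check with no legal moves → checkmate.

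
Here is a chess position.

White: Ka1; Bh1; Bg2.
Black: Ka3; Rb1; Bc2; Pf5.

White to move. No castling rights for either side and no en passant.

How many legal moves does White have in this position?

White to move; king on a1.
In check: yes, from the black rook on b1.
Legal moves: none.
Count: 0.

0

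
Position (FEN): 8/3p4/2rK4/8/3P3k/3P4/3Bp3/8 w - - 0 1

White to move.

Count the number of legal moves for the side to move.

4

White to move; king on d6.
In check: yes, from the black rook on c6.
Legal moves: Ke7, Kxd7, Ke5, Kd5.
Count: 4.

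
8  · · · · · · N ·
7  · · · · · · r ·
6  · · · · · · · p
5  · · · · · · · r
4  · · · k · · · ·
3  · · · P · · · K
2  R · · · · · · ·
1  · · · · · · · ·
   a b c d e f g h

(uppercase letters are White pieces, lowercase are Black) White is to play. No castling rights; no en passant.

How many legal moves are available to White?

White to move; king on h3.
In check: yes, from the black rook on h5.
Legal moves: none.
Count: 0.

0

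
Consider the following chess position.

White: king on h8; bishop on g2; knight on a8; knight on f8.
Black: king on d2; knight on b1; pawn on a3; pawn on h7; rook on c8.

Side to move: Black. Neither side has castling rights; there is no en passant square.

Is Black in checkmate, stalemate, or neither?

Black to move; black king on d2.
In check: no.
Legal moves for Black include: Rxf8+, Re8, Rd8, Rb8, Rxa8, Rc7, Rc6, Rc5, Rc4, Rc3, Rc2, Rc1, Ke3, Kd3, Kc3, Ke2, Kc2, Ke1, ... (list truncated; more exist).
Black has legal moves and is not in check → neither.

neither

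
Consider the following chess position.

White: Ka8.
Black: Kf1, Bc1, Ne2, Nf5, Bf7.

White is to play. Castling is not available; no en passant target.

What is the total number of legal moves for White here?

White to move; king on a8.
In check: no.
Legal moves: Kb8, Kb7, Ka7.
Count: 3.

3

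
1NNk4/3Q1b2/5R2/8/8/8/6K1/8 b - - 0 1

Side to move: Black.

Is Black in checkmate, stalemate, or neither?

checkmate

Black to move; black king on d8.
In check: yes, from the white queen on d7.
King squares — c7: attacked by Qd7; d7: attacked by Nb8; e7: attacked by Qd7; c8: attacked by Qd7; e8: attacked by Qd7.
Legal moves for Black: none.
In check with no legal moves → checkmate.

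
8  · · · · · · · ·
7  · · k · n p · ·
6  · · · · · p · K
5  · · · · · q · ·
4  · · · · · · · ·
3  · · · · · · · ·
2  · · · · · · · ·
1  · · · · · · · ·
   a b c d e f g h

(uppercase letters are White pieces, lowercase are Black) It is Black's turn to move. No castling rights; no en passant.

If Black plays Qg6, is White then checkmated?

After Qg6: white king on h6; in check: yes, from the black queen on g6.
King squares — g5: attacked by Pf6; h5: attacked by Qg6; g6: attacked by Ne7; g7: attacked by Qg6; h7: attacked by Qg6.
White has no legal moves → checkmate.

yes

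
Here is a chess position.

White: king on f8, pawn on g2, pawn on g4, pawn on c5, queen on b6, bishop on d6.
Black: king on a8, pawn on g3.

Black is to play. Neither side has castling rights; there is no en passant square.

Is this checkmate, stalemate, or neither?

stalemate

Black to move; black king on a8.
In check: no.
King squares — a7: attacked by Qb6; b7: attacked by Qb6; b8: attacked by Qb6.
Legal moves for Black: none.
Not in check and no legal moves → stalemate.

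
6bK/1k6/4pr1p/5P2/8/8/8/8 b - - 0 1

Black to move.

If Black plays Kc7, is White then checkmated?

no

After Kc7: white king on h8; in check: no.
White is not in check, so this cannot be checkmate.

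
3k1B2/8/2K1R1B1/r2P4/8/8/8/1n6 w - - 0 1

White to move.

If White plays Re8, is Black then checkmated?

yes

After Re8: black king on d8; in check: yes, from the white rook on e8.
King squares — c7: attacked by Kc6; d7: attacked by Kc6; e7: attacked by Re8; c8: attacked by Re8; e8: attacked by Bg6.
Black has no legal moves → checkmate.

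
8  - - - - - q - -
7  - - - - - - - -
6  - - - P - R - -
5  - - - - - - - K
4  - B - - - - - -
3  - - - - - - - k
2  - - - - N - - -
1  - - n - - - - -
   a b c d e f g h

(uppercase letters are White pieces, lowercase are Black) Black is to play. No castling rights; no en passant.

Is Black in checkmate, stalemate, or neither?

neither

Black to move; black king on h3.
In check: no.
Legal moves for Black include: Qh8+, Qg8, Qe8+, Qd8, Qc8, Qb8, Qa8, Qg7, Qf7+, Qe7, Qh6+, Qxf6, Qxd6, Kh2, Kg2, Nd3, Nb3, Nxe2, ... (list truncated; more exist).
Black has legal moves and is not in check → neither.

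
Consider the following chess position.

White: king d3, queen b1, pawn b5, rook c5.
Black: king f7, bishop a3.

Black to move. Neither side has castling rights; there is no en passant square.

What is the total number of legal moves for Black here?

Black to move; king on f7.
In check: no.
Legal moves: Kg8, Kf8, Ke8, Kg7, Ke7, Kg6, Kf6, Ke6, Bxc5, Bb4, Bb2, Bc1.
Count: 12.

12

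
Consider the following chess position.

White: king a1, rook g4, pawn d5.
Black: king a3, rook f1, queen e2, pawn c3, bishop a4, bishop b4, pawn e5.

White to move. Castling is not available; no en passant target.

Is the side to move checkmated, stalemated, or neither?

checkmate

White to move; white king on a1.
In check: yes, from the black rook on f1.
King squares — b1: attacked by Rf1; a2: attacked by Qe2; b2: attacked by Qe2.
Legal moves for White: none.
In check with no legal moves → checkmate.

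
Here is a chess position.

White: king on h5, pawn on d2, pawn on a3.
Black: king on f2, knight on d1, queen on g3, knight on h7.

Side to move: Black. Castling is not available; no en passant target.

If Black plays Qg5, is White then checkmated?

After Qg5: white king on h5; in check: yes, from the black queen on g5.
King squares — g4: attacked by Qg5; h4: attacked by Qg5; g5: attacked by Nh7; g6: attacked by Qg5; h6: attacked by Qg5.
White has no legal moves → checkmate.

yes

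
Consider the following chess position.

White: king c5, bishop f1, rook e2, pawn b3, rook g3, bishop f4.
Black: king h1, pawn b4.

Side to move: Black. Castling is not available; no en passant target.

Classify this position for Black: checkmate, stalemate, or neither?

stalemate

Black to move; black king on h1.
In check: no.
King squares — g1: attacked by Rg3; g2: attacked by Bf1; h2: attacked by Re2.
Legal moves for Black: none.
Not in check and no legal moves → stalemate.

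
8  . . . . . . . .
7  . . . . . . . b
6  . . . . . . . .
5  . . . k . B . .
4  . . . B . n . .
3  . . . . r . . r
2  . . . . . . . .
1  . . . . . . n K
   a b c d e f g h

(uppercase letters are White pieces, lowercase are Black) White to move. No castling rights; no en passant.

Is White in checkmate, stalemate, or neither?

neither

White to move; white king on h1.
In check: yes, from the black rook on h3.
King squares — g1: available; g2: attacked by Nf4; h2: attacked by Rh3.
Legal moves for White: Kxg1, Bxh3.
White is in check but has 2 legal moves → neither.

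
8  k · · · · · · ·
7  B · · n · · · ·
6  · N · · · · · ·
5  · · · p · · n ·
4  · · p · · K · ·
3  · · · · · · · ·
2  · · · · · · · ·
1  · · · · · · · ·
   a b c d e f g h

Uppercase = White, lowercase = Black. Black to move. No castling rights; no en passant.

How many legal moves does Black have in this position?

Black to move; king on a8.
In check: yes, from the white knight on b6.
Legal moves: Kb7, Kxa7, Nxb6.
Count: 3.

3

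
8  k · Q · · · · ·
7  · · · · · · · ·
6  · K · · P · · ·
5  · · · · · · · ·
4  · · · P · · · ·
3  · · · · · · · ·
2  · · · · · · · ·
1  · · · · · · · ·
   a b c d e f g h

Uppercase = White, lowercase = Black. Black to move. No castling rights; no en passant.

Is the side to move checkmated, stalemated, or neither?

Black to move; black king on a8.
In check: yes, from the white queen on c8.
King squares — a7: attacked by Kb6; b7: attacked by Kb6; b8: attacked by Qc8.
Legal moves for Black: none.
In check with no legal moves → checkmate.

checkmate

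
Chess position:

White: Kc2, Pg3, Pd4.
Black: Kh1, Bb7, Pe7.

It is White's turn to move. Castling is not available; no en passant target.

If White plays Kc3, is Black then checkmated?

no

After Kc3: black king on h1; in check: no.
Black is not in check, so this cannot be checkmate.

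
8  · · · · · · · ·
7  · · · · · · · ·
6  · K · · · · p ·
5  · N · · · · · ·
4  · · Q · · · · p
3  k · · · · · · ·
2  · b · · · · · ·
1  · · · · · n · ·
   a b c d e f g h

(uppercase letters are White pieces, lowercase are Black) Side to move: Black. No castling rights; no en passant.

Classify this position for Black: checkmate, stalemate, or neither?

checkmate

Black to move; black king on a3.
In check: yes, from the white knight on b5.
King squares — a2: attacked by Qc4; b2: own bishop; b3: attacked by Qc4; a4: attacked by Qc4; b4: attacked by Qc4.
Legal moves for Black: none.
In check with no legal moves → checkmate.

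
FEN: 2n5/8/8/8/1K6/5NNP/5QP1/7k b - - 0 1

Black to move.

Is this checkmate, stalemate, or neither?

checkmate

Black to move; black king on h1.
In check: yes, from the white knight on g3.
King squares — g1: attacked by Qf2; g2: attacked by Qf2; h2: attacked by Nf3.
Legal moves for Black: none.
In check with no legal moves → checkmate.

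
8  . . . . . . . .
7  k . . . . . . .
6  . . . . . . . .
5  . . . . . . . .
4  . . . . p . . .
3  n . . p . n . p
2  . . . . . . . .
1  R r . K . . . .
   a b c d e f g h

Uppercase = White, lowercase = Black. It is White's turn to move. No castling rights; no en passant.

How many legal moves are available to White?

1

White to move; king on d1.
In check: yes, from the black rook on b1.
Legal moves: Rxb1.
Count: 1.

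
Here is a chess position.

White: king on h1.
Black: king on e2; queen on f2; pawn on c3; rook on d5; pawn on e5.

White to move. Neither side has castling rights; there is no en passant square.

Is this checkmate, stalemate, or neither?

stalemate

White to move; white king on h1.
In check: no.
King squares — g1: attacked by Qf2; g2: attacked by Qf2; h2: attacked by Qf2.
Legal moves for White: none.
Not in check and no legal moves → stalemate.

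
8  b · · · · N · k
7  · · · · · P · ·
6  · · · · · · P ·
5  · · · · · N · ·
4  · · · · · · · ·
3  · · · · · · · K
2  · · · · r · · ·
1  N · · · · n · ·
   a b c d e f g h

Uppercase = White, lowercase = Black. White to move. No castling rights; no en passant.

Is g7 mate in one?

After g7: black king on h8; in check: yes, from the white pawn on g7.
King squares — g7: attacked by Nf5; h7: attacked by Nf8; g8: attacked by Pf7.
Black has no legal moves → checkmate.

yes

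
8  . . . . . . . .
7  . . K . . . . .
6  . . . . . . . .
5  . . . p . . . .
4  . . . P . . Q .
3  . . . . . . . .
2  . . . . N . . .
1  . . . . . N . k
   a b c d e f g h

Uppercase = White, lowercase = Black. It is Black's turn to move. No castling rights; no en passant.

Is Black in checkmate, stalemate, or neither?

Black to move; black king on h1.
In check: no.
King squares — g1: attacked by Ne2; g2: attacked by Qg4; h2: attacked by Nf1.
Legal moves for Black: none.
Not in check and no legal moves → stalemate.

stalemate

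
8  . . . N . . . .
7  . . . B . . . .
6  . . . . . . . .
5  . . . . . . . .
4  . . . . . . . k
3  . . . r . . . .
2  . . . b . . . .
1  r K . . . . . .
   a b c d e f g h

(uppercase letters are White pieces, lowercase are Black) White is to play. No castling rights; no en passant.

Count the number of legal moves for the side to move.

White to move; king on b1.
In check: yes, from the black rook on a1.
Legal moves: Kc2, Kb2, Kxa1.
Count: 3.

3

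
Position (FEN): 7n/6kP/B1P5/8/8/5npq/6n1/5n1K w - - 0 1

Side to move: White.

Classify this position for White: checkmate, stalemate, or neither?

White to move; white king on h1.
In check: yes, from the black queen on h3.
King squares — g1: attacked by Nf3; g2: attacked by Qh3; h2: attacked by Nf1.
Legal moves for White: none.
In check with no legal moves → checkmate.

checkmate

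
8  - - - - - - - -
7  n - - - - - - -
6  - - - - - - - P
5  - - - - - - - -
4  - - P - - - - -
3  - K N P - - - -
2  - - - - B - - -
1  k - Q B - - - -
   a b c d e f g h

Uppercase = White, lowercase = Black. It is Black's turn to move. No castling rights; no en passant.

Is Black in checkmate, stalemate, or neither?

checkmate

Black to move; black king on a1.
In check: yes, from the white queen on c1.
King squares — b1: attacked by Qc1; a2: attacked by Kb3; b2: attacked by Qc1.
Legal moves for Black: none.
In check with no legal moves → checkmate.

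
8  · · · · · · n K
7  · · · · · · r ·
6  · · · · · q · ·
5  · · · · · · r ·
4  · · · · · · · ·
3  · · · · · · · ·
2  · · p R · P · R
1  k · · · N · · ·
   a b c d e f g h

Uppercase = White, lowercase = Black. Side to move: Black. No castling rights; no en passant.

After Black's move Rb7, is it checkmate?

After Rb7: white king on h8; in check: yes, from the black queen on f6.
King squares — g7: attacked by Rg5; h7: attacked by Rb7; g8: attacked by Rg5.
White has no legal moves → checkmate.

yes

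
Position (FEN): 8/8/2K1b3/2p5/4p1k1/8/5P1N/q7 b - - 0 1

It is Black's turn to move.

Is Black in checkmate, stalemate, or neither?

neither

Black to move; black king on g4.
In check: yes, from the white knight on h2.
Legal moves for Black: Kh5, Kg5, Kf5, Kh4, Kf4, Kh3.
Black is in check but has 6 legal moves → neither.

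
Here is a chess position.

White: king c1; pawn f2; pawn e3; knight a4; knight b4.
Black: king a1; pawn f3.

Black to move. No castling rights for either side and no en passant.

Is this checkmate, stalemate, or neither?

Black to move; black king on a1.
In check: no.
King squares — b1: attacked by Kc1; a2: attacked by Nb4; b2: attacked by Kc1.
Legal moves for Black: none.
Not in check and no legal moves → stalemate.

stalemate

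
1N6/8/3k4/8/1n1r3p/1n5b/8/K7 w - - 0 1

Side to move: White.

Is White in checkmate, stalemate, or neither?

White to move; white king on a1.
In check: yes, from the black knight on b3.
King squares — b1: available; a2: attacked by Nb4; b2: available.
Legal moves for White: Kb2, Kb1.
White is in check but has 2 legal moves → neither.

neither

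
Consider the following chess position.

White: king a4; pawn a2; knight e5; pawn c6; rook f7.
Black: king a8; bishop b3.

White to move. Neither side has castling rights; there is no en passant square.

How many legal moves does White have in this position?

White to move; king on a4.
In check: yes, from the black bishop on b3.
Legal moves: Kb5, Ka5, Kb4, Kxb3, Ka3, axb3.
Count: 6.

6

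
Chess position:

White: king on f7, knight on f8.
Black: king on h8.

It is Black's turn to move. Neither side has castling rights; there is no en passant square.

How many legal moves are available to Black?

Black to move; king on h8.
In check: no.
Legal moves: none.
Count: 0.

0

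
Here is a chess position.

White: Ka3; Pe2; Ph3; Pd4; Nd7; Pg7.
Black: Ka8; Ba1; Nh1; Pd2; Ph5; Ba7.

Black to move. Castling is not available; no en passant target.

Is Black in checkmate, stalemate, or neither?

neither

Black to move; black king on a8.
In check: no.
Legal moves for Black: Kb7, Bb8, Bb6, Bc5+, B7xd4, Ng3, Nf2, B1xd4, Bc3, Bb2+, h4, d1=Q, d1=R, d1=B, d1=N.
Black has 15 legal moves and is not in check → neither.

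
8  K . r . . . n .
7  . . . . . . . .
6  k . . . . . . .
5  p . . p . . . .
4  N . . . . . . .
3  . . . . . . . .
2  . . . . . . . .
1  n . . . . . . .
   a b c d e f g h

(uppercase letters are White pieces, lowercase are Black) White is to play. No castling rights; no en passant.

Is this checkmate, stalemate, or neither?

checkmate

White to move; white king on a8.
In check: yes, from the black rook on c8.
King squares — a7: attacked by Ka6; b7: attacked by Ka6; b8: attacked by Rc8.
Legal moves for White: none.
In check with no legal moves → checkmate.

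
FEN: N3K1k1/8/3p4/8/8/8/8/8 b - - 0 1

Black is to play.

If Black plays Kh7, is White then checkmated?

After Kh7: white king on e8; in check: no.
White is not in check, so this cannot be checkmate.

no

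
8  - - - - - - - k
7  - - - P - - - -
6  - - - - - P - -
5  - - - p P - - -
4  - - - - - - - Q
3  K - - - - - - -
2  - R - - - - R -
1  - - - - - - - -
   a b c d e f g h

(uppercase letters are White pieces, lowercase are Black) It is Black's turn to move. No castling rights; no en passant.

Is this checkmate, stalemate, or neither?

checkmate

Black to move; black king on h8.
In check: yes, from the white queen on h4.
King squares — g7: attacked by Rg2; h7: attacked by Qh4; g8: attacked by Rg2.
Legal moves for Black: none.
In check with no legal moves → checkmate.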